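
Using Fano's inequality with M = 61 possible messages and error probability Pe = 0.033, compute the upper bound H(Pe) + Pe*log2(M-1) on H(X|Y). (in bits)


H(Pe) = -Pe*log2(Pe) - (1-Pe)*log2(1-Pe) = -0.033*log2(0.033) - 0.967*log2(0.967) = 0.162406 + 0.046815 = 0.2092. Pe*log2(M-1) = 0.033*log2(60) = 0.194927. Bound = H(Pe) + Pe*log2(M-1) = 0.162406 + 0.046815 + 0.194927 = 0.4041

0.4041 bits


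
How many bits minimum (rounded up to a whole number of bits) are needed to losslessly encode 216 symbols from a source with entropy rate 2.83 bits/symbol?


Minimum bits >= n * H = 216 * 2.83 = 611.28, rounded up to a whole number of bits = 612

612 bits


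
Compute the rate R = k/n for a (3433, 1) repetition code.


Rate = k/n = 1/3433

1/3433


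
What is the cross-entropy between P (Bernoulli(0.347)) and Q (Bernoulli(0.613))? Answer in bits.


H(P,Q) = -p*log2(q) - (1-p)*log2(1-q). -0.347*log2(0.613) = 0.244996; -0.653*log2(0.387) = 0.894345. H(P,Q) = 0.244996 + 0.894345 = 1.1393

1.1393 bits


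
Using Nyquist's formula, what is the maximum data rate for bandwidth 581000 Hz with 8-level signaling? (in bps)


Rate = 2 * B * log2(M) = 2 * 581000 * 3.0 = 3486000.0

3486000.0 bps


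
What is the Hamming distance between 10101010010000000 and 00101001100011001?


Count differing positions: ^ . . . . . ^ ^ ^ ^ . . ^ ^ . . ^ = 8 differences

8


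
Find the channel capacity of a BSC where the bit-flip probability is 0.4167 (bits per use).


H(p) = -p*log2(p) - (1-p)*log2(1-p) = -0.4167*log2(0.4167) - 0.5833*log2(0.5833) = 0.526258 + 0.453627 = 0.9799. C = 1 - H(p) = 1 - 0.9799 = 0.0201

0.0201 bits


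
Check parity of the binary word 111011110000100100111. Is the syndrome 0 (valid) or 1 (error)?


Syndrome = XOR of all bits = 1 XOR 1 XOR 1 XOR 0 XOR 1 XOR 1 XOR 1 XOR 1 XOR 0 XOR 0 XOR 0 XOR 0 XOR 1 XOR 0 XOR 0 XOR 1 XOR 0 XOR 0 XOR 1 XOR 1 XOR 1 = 0

0


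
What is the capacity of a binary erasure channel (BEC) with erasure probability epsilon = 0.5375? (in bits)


C = 1 - epsilon = 1 - 0.5375 = 0.4625

0.4625 bits


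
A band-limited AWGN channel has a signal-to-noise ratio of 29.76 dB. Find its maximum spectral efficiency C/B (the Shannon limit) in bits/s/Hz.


SNR_linear = 10^(29.76/10) = 946.2372; C/B = log2(1 + SNR_linear) = log2(1 + 946.2372) = 9.8876

9.8876 bits/s/Hz


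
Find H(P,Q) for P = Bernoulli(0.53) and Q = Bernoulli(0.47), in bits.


H(P,Q) = -p*log2(q) - (1-p)*log2(1-q). -0.53*log2(0.47) = 0.577312; -0.47*log2(0.53) = 0.430490. H(P,Q) = 0.577312 + 0.430490 = 1.0078

1.0078 bits


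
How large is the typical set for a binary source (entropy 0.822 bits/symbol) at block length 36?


log2|A_typical| = nH = 36 * 0.822 = 29.592, so |A_typical| ~ 2^29.592 = 8.092e+08

8.092e+08


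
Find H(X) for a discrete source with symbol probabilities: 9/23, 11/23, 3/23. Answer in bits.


H = -sum(p_i * log2(p_i)). Terms: -(9/23)*log2(9/23) = 0.529684; -(11/23)*log2(11/23) = 0.508932; -(3/23)*log2(3/23) = 0.383296. H = 0.529684 + 0.508932 + 0.383296 = 1.4219

1.4219 bits


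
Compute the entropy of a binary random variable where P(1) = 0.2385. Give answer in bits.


H = -p*log2(p) - (1-p)*log2(1-p). -0.2385*log2(0.2385) = 0.493203; -0.7615*log2(0.7615) = 0.299334. H = 0.493203 + 0.299334 = 0.7925

0.7925 bits


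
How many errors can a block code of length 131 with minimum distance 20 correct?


Correction capability = floor((d-1)/2) = floor((20-1)/2) = 9

9 errors


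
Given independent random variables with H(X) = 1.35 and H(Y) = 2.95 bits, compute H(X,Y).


For independent variables, H(X,Y) = H(X) + H(Y) = 1.35 + 2.95 = 4.3

4.3 bits


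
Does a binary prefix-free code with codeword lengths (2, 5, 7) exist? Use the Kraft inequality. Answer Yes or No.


Kraft sum = sum(2^(-l_i)) = 0.2891, need <= 1. Result: satisfied (a binary prefix-free code with these lengths exists)

Yes


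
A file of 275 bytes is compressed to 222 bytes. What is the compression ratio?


Ratio = original / compressed = 275 / 222 = 1.2387

1.2387


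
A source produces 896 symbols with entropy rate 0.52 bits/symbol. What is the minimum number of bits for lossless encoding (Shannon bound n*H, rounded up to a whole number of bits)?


Minimum bits >= n * H = 896 * 0.52 = 465.92, rounded up to a whole number of bits = 466

466 bits


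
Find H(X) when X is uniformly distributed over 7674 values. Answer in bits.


H = log2(n) = log2(7674) = 12.9058

12.9058 bits


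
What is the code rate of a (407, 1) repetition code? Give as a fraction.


Rate = k/n = 1/407

1/407


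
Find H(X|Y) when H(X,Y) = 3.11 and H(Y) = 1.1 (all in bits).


H(X|Y) = H(X,Y) - H(Y) = 3.11 - 1.1 = 2.01

2.01 bits


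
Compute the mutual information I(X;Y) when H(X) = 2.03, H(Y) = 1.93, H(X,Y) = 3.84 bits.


I(X;Y) = H(X) + H(Y) - H(X,Y) = 2.03 + 1.93 - 3.84 = 0.12

0.12 bits


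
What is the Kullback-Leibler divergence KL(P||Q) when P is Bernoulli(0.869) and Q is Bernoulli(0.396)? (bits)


KL = p*log2(p/q) + (1-p)*log2((1-p)/(1-q)) = 0.869*log2(0.869/0.396) + 0.131*log2(0.131/0.604) = 0.6965

0.6965 bits


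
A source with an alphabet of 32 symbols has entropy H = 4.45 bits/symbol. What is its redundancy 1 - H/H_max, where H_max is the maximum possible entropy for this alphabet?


H_max = log2(K) = log2(32) = 5.0 bits/symbol. Redundancy = 1 - H/H_max = 1 - 4.45/5.0 = 1 - 0.89 = 0.11

0.11


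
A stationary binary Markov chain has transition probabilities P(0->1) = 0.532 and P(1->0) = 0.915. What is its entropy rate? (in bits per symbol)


Stationary distribution: pi_0 = p10/(p01+p10) = 0.6323, pi_1 = 0.3677. Entropy rate H' = pi_0*H(p01) + pi_1*H(p10) = 0.6323*0.997 + 0.3677*0.4196 = 0.7847

0.7847 bits/symbol


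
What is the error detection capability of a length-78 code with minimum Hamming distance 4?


Detection capability = d_min - 1 = 4 - 1 = 3

3 errors


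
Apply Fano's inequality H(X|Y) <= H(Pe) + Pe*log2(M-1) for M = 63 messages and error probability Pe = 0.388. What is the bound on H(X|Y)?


H(Pe) = -Pe*log2(Pe) - (1-Pe)*log2(1-Pe) = -0.388*log2(0.388) - 0.612*log2(0.612) = 0.529958 + 0.433539 = 0.9635. Pe*log2(M-1) = 0.388*log2(62) = 2.310228. Bound = H(Pe) + Pe*log2(M-1) = 0.529958 + 0.433539 + 2.310228 = 3.2737

3.2737 bits


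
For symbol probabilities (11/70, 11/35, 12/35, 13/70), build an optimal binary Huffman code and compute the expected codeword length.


Huffman construction (repeatedly merge the two least-probable nodes; each merge adds 1 bit to every symbol beneath it): 11/70 + 13/70 = 12/35; 11/35 + 12/35 = 23/35; 12/35 + 23/35 = 1. Resulting codeword lengths (in the order the probabilities were given): (2, 2, 2, 2). L_avg = sum(p_i * l_i) = 11/70*2 + 11/35*2 + 12/35*2 + 13/70*2 = 2

2.0 bits


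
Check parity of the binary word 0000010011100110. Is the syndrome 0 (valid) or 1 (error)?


Syndrome = XOR of all bits = 0 XOR 0 XOR 0 XOR 0 XOR 0 XOR 1 XOR 0 XOR 0 XOR 1 XOR 1 XOR 1 XOR 0 XOR 0 XOR 1 XOR 1 XOR 0 = 0

0


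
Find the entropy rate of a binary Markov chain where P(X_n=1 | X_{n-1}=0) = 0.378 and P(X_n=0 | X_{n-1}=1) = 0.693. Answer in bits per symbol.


Stationary distribution: pi_0 = p10/(p01+p10) = 0.6471, pi_1 = 0.3529. Entropy rate H' = pi_0*H(p01) + pi_1*H(p10) = 0.6471*0.9566 + 0.3529*0.8897 = 0.933

0.933 bits/symbol


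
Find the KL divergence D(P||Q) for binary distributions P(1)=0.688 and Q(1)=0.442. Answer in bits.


KL = p*log2(p/q) + (1-p)*log2((1-p)/(1-q)) = 0.688*log2(0.688/0.442) + 0.312*log2(0.312/0.558) = 0.1775

0.1775 bits


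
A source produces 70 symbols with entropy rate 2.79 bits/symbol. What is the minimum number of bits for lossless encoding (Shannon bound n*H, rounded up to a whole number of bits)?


Minimum bits >= n * H = 70 * 2.79 = 195.3, rounded up to a whole number of bits = 196

196 bits


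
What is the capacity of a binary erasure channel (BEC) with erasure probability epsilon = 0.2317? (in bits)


C = 1 - epsilon = 1 - 0.2317 = 0.7683

0.7683 bits


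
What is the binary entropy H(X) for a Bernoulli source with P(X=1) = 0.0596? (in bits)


H = -p*log2(p) - (1-p)*log2(1-p). -0.0596*log2(0.0596) = 0.242485; -0.9404*log2(0.9404) = 0.083370. H = 0.242485 + 0.083370 = 0.3259

0.3259 bits


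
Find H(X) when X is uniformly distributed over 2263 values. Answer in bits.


H = log2(n) = log2(2263) = 11.144

11.144 bits


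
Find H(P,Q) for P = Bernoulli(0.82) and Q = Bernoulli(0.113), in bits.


H(P,Q) = -p*log2(q) - (1-p)*log2(1-q). -0.82*log2(0.113) = 2.579396; -0.18*log2(0.887) = 0.031139. H(P,Q) = 2.579396 + 0.031139 = 2.6105

2.6105 bits


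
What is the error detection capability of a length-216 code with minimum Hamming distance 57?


Detection capability = d_min - 1 = 57 - 1 = 56

56 errors


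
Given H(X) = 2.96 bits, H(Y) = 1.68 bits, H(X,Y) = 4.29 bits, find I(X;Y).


I(X;Y) = H(X) + H(Y) - H(X,Y) = 2.96 + 1.68 - 4.29 = 0.35

0.35 bits


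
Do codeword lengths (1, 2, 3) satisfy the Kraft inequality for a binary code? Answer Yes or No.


Kraft sum = sum(2^(-l_i)) = 0.875, need <= 1. Result: satisfied (a binary prefix-free code with these lengths exists)

Yes


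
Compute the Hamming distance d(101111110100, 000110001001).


Count differing positions: ^ . ^ . . ^ ^ ^ ^ ^ . ^ = 8 differences

8


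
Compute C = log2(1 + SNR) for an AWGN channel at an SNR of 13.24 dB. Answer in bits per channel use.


SNR_linear = 10^(13.24/10) = 21.0863; C = log2(1 + SNR_linear) = log2(1 + 21.0863) = 4.4651

4.4651 bits/channel use


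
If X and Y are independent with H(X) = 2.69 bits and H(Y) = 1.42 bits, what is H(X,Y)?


For independent variables, H(X,Y) = H(X) + H(Y) = 2.69 + 1.42 = 4.11

4.11 bits


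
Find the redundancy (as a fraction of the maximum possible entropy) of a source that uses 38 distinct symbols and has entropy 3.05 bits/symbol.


H_max = log2(K) = log2(38) = 5.2479 bits/symbol. Redundancy = 1 - H/H_max = 1 - 3.05/5.2479 = 1 - 0.5812 = 0.4188

0.4188


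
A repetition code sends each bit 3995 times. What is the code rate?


Rate = k/n = 1/3995

1/3995


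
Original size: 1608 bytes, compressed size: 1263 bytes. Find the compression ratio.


Ratio = original / compressed = 1608 / 1263 = 1.2732

1.2732


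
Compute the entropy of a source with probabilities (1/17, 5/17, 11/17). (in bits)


H = -sum(p_i * log2(p_i)). Terms: -(1/17)*log2(1/17) = 0.240439; -(5/17)*log2(5/17) = 0.519275; -(11/17)*log2(11/17) = 0.406373. H = 0.240439 + 0.519275 + 0.406373 = 1.1661

1.1661 bits


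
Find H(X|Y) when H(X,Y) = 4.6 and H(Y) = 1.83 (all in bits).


H(X|Y) = H(X,Y) - H(Y) = 4.6 - 1.83 = 2.77

2.77 bits


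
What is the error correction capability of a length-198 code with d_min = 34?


Correction capability = floor((d-1)/2) = floor((34-1)/2) = 16

16 errors


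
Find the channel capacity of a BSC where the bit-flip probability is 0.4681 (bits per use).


H(p) = -p*log2(p) - (1-p)*log2(1-p) = -0.4681*log2(0.4681) - 0.5319*log2(0.5319) = 0.512622 + 0.484440 = 0.9971. C = 1 - H(p) = 1 - 0.9971 = 0.0029

0.0029 bits


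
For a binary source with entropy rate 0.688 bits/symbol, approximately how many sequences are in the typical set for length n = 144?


log2|A_typical| = nH = 144 * 0.688 = 99.072, so |A_typical| ~ 2^99.072 = 6.663e+29

6.663e+29


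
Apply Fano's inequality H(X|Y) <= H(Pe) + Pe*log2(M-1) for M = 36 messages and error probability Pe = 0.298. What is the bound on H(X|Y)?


H(Pe) = -Pe*log2(Pe) - (1-Pe)*log2(1-Pe) = -0.298*log2(0.298) - 0.702*log2(0.702) = 0.520491 + 0.358341 = 0.8788. Pe*log2(M-1) = 0.298*log2(35) = 1.528526. Bound = H(Pe) + Pe*log2(M-1) = 0.520491 + 0.358341 + 1.528526 = 2.4074

2.4074 bits


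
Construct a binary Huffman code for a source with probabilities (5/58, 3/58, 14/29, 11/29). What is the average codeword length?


Huffman construction (repeatedly merge the two least-probable nodes; each merge adds 1 bit to every symbol beneath it): 3/58 + 5/58 = 4/29; 4/29 + 11/29 = 15/29; 14/29 + 15/29 = 1. Resulting codeword lengths (in the order the probabilities were given): (3, 3, 1, 2). L_avg = sum(p_i * l_i) = 5/58*3 + 3/58*3 + 14/29*1 + 11/29*2 = 48/29 = 1.6552

1.6552 bits


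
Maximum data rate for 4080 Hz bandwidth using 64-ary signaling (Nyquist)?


Rate = 2 * B * log2(M) = 2 * 4080 * 6.0 = 48960.0

48960.0 bps


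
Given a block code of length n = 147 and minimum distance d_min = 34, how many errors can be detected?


Detection capability = d_min - 1 = 34 - 1 = 33

33 errors


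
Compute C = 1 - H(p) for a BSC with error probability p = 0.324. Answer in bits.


H(p) = -p*log2(p) - (1-p)*log2(1-p) = -0.324*log2(0.324) - 0.676*log2(0.676) = 0.526803 + 0.381876 = 0.9087. C = 1 - H(p) = 1 - 0.9087 = 0.0913

0.0913 bits


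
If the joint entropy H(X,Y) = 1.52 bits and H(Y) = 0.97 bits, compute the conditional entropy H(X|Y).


H(X|Y) = H(X,Y) - H(Y) = 1.52 - 0.97 = 0.55

0.55 bits


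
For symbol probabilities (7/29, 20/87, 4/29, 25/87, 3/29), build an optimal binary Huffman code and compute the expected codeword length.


Huffman construction (repeatedly merge the two least-probable nodes; each merge adds 1 bit to every symbol beneath it): 3/29 + 4/29 = 7/29; 20/87 + 7/29 = 41/87; 7/29 + 25/87 = 46/87; 41/87 + 46/87 = 1. Resulting codeword lengths (in the order the probabilities were given): (2, 2, 3, 2, 3). L_avg = sum(p_i * l_i) = 7/29*2 + 20/87*2 + 4/29*3 + 25/87*2 + 3/29*3 = 65/29 = 2.2414

2.2414 bits


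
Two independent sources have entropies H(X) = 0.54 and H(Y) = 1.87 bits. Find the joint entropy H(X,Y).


For independent variables, H(X,Y) = H(X) + H(Y) = 0.54 + 1.87 = 2.41

2.41 bits


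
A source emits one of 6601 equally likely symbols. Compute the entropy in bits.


H = log2(n) = log2(6601) = 12.6885

12.6885 bits


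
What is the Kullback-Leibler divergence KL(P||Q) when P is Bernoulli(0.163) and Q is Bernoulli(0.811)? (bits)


KL = p*log2(p/q) + (1-p)*log2((1-p)/(1-q)) = 0.163*log2(0.163/0.811) + 0.837*log2(0.837/0.189) = 1.4196

1.4196 bits


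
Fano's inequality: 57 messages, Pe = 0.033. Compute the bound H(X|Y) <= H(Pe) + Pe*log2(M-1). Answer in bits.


H(Pe) = -Pe*log2(Pe) - (1-Pe)*log2(1-Pe) = -0.033*log2(0.033) - 0.967*log2(0.967) = 0.162406 + 0.046815 = 0.2092. Pe*log2(M-1) = 0.033*log2(56) = 0.191643. Bound = H(Pe) + Pe*log2(M-1) = 0.162406 + 0.046815 + 0.191643 = 0.4009

0.4009 bits


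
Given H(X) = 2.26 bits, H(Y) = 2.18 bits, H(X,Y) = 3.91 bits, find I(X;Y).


I(X;Y) = H(X) + H(Y) - H(X,Y) = 2.26 + 2.18 - 3.91 = 0.53

0.53 bits


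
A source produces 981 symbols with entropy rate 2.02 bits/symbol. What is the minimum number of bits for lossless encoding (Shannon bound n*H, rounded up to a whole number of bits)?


Minimum bits >= n * H = 981 * 2.02 = 1981.62, rounded up to a whole number of bits = 1982

1982 bits


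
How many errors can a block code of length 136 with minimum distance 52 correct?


Correction capability = floor((d-1)/2) = floor((52-1)/2) = 25

25 errors


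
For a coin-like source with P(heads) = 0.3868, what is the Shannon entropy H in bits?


H = -p*log2(p) - (1-p)*log2(1-p). -0.3868*log2(0.3868) = 0.530048; -0.6132*log2(0.6132) = 0.432656. H = 0.530048 + 0.432656 = 0.9627

0.9627 bits


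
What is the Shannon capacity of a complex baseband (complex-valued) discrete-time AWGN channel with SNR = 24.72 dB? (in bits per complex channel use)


SNR_linear = 10^(24.72/10) = 296.4831; C = log2(1 + SNR_linear) = log2(1 + 296.4831) = 8.2167

8.2167 bits/channel use


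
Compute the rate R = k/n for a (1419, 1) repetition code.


Rate = k/n = 1/1419

1/1419


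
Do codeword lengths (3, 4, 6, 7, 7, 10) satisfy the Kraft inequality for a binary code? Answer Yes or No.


Kraft sum = sum(2^(-l_i)) = 0.2197, need <= 1. Result: satisfied (a binary prefix-free code with these lengths exists)

Yes


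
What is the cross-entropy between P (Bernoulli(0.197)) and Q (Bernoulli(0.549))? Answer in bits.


H(P,Q) = -p*log2(q) - (1-p)*log2(1-q). -0.197*log2(0.549) = 0.170429; -0.803*log2(0.451) = 0.922487. H(P,Q) = 0.170429 + 0.922487 = 1.0929

1.0929 bits


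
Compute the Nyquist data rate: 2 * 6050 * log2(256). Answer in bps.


Rate = 2 * B * log2(M) = 2 * 6050 * 8.0 = 96800.0

96800.0 bps


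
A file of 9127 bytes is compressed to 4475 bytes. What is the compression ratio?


Ratio = original / compressed = 9127 / 4475 = 2.0396

2.0396


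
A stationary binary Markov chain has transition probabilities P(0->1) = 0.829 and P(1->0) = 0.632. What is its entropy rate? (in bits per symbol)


Stationary distribution: pi_0 = p10/(p01+p10) = 0.4326, pi_1 = 0.5674. Entropy rate H' = pi_0*H(p01) + pi_1*H(p10) = 0.4326*0.66 + 0.5674*0.9491 = 0.824

0.824 bits/symbol


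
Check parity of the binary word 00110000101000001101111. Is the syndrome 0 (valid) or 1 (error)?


Syndrome = XOR of all bits = 0 XOR 0 XOR 1 XOR 1 XOR 0 XOR 0 XOR 0 XOR 0 XOR 1 XOR 0 XOR 1 XOR 0 XOR 0 XOR 0 XOR 0 XOR 0 XOR 1 XOR 1 XOR 0 XOR 1 XOR 1 XOR 1 XOR 1 = 0

0


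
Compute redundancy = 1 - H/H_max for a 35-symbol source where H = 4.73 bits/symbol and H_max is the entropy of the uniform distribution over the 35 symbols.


H_max = log2(K) = log2(35) = 5.1293 bits/symbol. Redundancy = 1 - H/H_max = 1 - 4.73/5.1293 = 1 - 0.9222 = 0.0778

0.0778


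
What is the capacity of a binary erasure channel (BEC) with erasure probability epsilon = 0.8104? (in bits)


C = 1 - epsilon = 1 - 0.8104 = 0.1896

0.1896 bits


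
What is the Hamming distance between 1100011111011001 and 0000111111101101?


Count differing positions: ^ ^ . . ^ . . . . . ^ ^ . ^ . . = 6 differences

6


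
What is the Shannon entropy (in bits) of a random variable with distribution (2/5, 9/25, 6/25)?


H = -sum(p_i * log2(p_i)). Terms: -(2/5)*log2(2/5) = 0.528771; -(9/25)*log2(9/25) = 0.530615; -(6/25)*log2(6/25) = 0.494134. H = 0.528771 + 0.530615 + 0.494134 = 1.5535

1.5535 bits


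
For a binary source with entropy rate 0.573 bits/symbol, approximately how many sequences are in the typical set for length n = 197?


log2|A_typical| = nH = 197 * 0.573 = 112.881, so |A_typical| ~ 2^112.881 = 9.562e+33

9.562e+33


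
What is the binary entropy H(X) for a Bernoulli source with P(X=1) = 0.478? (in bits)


H = -p*log2(p) - (1-p)*log2(1-p). -0.478*log2(0.478) = 0.509031; -0.522*log2(0.522) = 0.489572. H = 0.509031 + 0.489572 = 0.9986

0.9986 bits


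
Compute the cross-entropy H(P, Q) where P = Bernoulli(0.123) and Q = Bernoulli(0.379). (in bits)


H(P,Q) = -p*log2(q) - (1-p)*log2(1-q). -0.123*log2(0.379) = 0.172167; -0.877*log2(0.621) = 0.602793. H(P,Q) = 0.172167 + 0.602793 = 0.775

0.775 bits


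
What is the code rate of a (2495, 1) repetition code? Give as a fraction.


Rate = k/n = 1/2495

1/2495


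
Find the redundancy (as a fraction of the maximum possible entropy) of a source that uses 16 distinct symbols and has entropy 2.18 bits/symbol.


H_max = log2(K) = log2(16) = 4.0 bits/symbol. Redundancy = 1 - H/H_max = 1 - 2.18/4.0 = 1 - 0.545 = 0.455

0.455


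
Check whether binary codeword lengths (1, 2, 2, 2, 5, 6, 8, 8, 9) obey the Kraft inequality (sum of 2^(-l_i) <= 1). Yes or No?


Kraft sum = sum(2^(-l_i)) = 1.3066, need <= 1. Result: violated (a binary prefix-free code with these lengths cannot exist)

No


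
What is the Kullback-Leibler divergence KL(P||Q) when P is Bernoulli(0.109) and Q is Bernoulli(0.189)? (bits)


KL = p*log2(p/q) + (1-p)*log2((1-p)/(1-q)) = 0.109*log2(0.109/0.189) + 0.891*log2(0.891/0.811) = 0.0344

0.0344 bits


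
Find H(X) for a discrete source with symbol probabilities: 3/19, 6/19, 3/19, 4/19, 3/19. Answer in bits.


H = -sum(p_i * log2(p_i)). Terms: -(3/19)*log2(3/19) = 0.420468; -(6/19)*log2(6/19) = 0.525147; -(3/19)*log2(3/19) = 0.420468; -(4/19)*log2(4/19) = 0.473248; -(3/19)*log2(3/19) = 0.420468. H = 0.420468 + 0.525147 + 0.420468 + 0.473248 + 0.420468 = 2.2598

2.2598 bits


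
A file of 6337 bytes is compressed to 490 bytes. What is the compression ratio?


Ratio = original / compressed = 6337 / 490 = 12.9327

12.9327


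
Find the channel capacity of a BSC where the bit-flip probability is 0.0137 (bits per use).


H(p) = -p*log2(p) - (1-p)*log2(1-p) = -0.0137*log2(0.0137) - 0.9863*log2(0.9863) = 0.084799 + 0.019629 = 0.1044. C = 1 - H(p) = 1 - 0.1044 = 0.8956

0.8956 bits


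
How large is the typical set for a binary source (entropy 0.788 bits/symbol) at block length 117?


log2|A_typical| = nH = 117 * 0.788 = 92.196, so |A_typical| ~ 2^92.196 = 5.672e+27

5.672e+27


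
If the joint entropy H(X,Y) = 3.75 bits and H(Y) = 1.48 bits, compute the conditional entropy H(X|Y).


H(X|Y) = H(X,Y) - H(Y) = 3.75 - 1.48 = 2.27

2.27 bits


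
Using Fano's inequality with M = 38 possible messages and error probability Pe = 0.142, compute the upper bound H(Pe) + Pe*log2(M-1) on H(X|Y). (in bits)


H(Pe) = -Pe*log2(Pe) - (1-Pe)*log2(1-Pe) = -0.142*log2(0.142) - 0.858*log2(0.858) = 0.399877 + 0.189575 = 0.5895. Pe*log2(M-1) = 0.142*log2(37) = 0.739742. Bound = H(Pe) + Pe*log2(M-1) = 0.399877 + 0.189575 + 0.739742 = 1.3292

1.3292 bits


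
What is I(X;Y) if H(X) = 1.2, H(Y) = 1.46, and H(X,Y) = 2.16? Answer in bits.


I(X;Y) = H(X) + H(Y) - H(X,Y) = 1.2 + 1.46 - 2.16 = 0.5

0.5 bits


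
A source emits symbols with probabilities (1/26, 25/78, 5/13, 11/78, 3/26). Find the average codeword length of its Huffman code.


Huffman construction (repeatedly merge the two least-probable nodes; each merge adds 1 bit to every symbol beneath it): 1/26 + 3/26 = 2/13; 11/78 + 2/13 = 23/78; 23/78 + 25/78 = 8/13; 5/13 + 8/13 = 1. Resulting codeword lengths (in the order the probabilities were given): (4, 2, 1, 3, 4). L_avg = sum(p_i * l_i) = 1/26*4 + 25/78*2 + 5/13*1 + 11/78*3 + 3/26*4 = 161/78 = 2.0641

2.0641 bits


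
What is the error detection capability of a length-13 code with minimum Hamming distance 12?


Detection capability = d_min - 1 = 12 - 1 = 11

11 errors


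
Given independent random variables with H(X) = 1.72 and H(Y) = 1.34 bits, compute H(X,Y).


For independent variables, H(X,Y) = H(X) + H(Y) = 1.72 + 1.34 = 3.06

3.06 bits


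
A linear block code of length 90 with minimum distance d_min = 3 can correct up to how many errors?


Correction capability = floor((d-1)/2) = floor((3-1)/2) = 1

1 errors


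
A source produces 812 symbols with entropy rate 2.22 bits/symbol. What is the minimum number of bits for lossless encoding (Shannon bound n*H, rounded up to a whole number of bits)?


Minimum bits >= n * H = 812 * 2.22 = 1802.64, rounded up to a whole number of bits = 1803

1803 bits


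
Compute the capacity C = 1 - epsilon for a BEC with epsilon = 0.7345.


C = 1 - epsilon = 1 - 0.7345 = 0.2655

0.2655 bits


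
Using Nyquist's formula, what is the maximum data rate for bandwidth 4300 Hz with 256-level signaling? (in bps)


Rate = 2 * B * log2(M) = 2 * 4300 * 8.0 = 68800.0

68800.0 bps


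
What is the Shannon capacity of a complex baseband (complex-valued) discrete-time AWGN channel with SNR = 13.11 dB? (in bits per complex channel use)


SNR_linear = 10^(13.11/10) = 20.4644; C = log2(1 + SNR_linear) = log2(1 + 20.4644) = 4.4239

4.4239 bits/channel use


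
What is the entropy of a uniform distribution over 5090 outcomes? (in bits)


H = log2(n) = log2(5090) = 12.3134

12.3134 bits


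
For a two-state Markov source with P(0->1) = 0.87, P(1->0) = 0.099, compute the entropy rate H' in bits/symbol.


Stationary distribution: pi_0 = p10/(p01+p10) = 0.1022, pi_1 = 0.8978. Entropy rate H' = pi_0*H(p01) + pi_1*H(p10) = 0.1022*0.5574 + 0.8978*0.4658 = 0.4752

0.4752 bits/symbol


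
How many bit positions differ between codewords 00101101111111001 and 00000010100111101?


Count differing positions: . . ^ . ^ ^ ^ ^ . ^ ^ . . . ^ . . = 8 differences

8


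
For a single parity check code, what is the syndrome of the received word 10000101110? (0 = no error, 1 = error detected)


Syndrome = XOR of all bits = 1 XOR 0 XOR 0 XOR 0 XOR 0 XOR 1 XOR 0 XOR 1 XOR 1 XOR 1 XOR 0 = 1

1


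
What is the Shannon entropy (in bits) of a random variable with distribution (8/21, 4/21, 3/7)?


H = -sum(p_i * log2(p_i)). Terms: -(8/21)*log2(8/21) = 0.530407; -(4/21)*log2(4/21) = 0.455680; -(3/7)*log2(3/7) = 0.523882. H = 0.530407 + 0.455680 + 0.523882 = 1.51

1.51 bits


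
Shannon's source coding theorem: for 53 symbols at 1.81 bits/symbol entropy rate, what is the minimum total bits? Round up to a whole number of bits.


Minimum bits >= n * H = 53 * 1.81 = 95.93, rounded up to a whole number of bits = 96

96 bits


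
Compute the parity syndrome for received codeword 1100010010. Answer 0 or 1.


Syndrome = XOR of all bits = 1 XOR 1 XOR 0 XOR 0 XOR 0 XOR 1 XOR 0 XOR 0 XOR 1 XOR 0 = 0

0


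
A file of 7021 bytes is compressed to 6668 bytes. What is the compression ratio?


Ratio = original / compressed = 7021 / 6668 = 1.0529

1.0529


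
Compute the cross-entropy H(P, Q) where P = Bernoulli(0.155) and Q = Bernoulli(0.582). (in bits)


H(P,Q) = -p*log2(q) - (1-p)*log2(1-q). -0.155*log2(0.582) = 0.121041; -0.845*log2(0.418) = 1.063369. H(P,Q) = 0.121041 + 1.063369 = 1.1844

1.1844 bits


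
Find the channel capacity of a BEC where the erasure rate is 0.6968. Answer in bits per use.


C = 1 - epsilon = 1 - 0.6968 = 0.3032

0.3032 bits


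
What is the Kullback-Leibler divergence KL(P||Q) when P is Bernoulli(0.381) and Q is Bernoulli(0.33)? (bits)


KL = p*log2(p/q) + (1-p)*log2((1-p)/(1-q)) = 0.381*log2(0.381/0.33) + 0.619*log2(0.619/0.67) = 0.0083

0.0083 bits


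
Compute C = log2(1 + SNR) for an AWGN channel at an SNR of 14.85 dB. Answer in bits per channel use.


SNR_linear = 10^(14.85/10) = 30.5492; C = log2(1 + SNR_linear) = log2(1 + 30.5492) = 4.9795

4.9795 bits/channel use


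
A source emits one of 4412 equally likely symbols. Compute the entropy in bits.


H = log2(n) = log2(4412) = 12.1072

12.1072 bits


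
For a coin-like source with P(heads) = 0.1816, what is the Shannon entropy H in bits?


H = -p*log2(p) - (1-p)*log2(1-p). -0.1816*log2(0.1816) = 0.446947; -0.8184*log2(0.8184) = 0.236617. H = 0.446947 + 0.236617 = 0.6836

0.6836 bits


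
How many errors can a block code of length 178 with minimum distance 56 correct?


Correction capability = floor((d-1)/2) = floor((56-1)/2) = 27

27 errors


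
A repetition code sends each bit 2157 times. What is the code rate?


Rate = k/n = 1/2157

1/2157


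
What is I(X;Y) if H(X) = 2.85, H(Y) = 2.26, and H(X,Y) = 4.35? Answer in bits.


I(X;Y) = H(X) + H(Y) - H(X,Y) = 2.85 + 2.26 - 4.35 = 0.76

0.76 bits


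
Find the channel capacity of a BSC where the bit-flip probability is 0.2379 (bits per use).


H(p) = -p*log2(p) - (1-p)*log2(1-p) = -0.2379*log2(0.2379) - 0.7621*log2(0.7621) = 0.492827 + 0.298703 = 0.7915. C = 1 - H(p) = 1 - 0.7915 = 0.2085

0.2085 bits


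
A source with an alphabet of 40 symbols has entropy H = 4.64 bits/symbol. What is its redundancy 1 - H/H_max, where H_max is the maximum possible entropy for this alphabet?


H_max = log2(K) = log2(40) = 5.3219 bits/symbol. Redundancy = 1 - H/H_max = 1 - 4.64/5.3219 = 1 - 0.8719 = 0.1281

0.1281


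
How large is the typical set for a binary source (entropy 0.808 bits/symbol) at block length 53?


log2|A_typical| = nH = 53 * 0.808 = 42.824, so |A_typical| ~ 2^42.824 = 7.786e+12

7.786e+12


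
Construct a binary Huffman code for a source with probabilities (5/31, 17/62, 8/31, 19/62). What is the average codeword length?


Huffman construction (repeatedly merge the two least-probable nodes; each merge adds 1 bit to every symbol beneath it): 5/31 + 8/31 = 13/31; 17/62 + 19/62 = 18/31; 13/31 + 18/31 = 1. Resulting codeword lengths (in the order the probabilities were given): (2, 2, 2, 2). L_avg = sum(p_i * l_i) = 5/31*2 + 17/62*2 + 8/31*2 + 19/62*2 = 2

2.0 bits


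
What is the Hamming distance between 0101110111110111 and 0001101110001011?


Count differing positions: . ^ . . . ^ ^ . . ^ ^ ^ ^ ^ . . = 8 differences

8


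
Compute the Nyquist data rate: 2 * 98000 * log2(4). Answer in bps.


Rate = 2 * B * log2(M) = 2 * 98000 * 2.0 = 392000.0

392000.0 bps


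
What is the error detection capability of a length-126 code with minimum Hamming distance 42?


Detection capability = d_min - 1 = 42 - 1 = 41

41 errors


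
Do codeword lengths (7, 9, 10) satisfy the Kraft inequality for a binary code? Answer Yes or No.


Kraft sum = sum(2^(-l_i)) = 0.0107, need <= 1. Result: satisfied (a binary prefix-free code with these lengths exists)

Yes


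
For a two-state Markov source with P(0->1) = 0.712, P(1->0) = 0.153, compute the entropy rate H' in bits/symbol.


Stationary distribution: pi_0 = p10/(p01+p10) = 0.1769, pi_1 = 0.8231. Entropy rate H' = pi_0*H(p01) + pi_1*H(p10) = 0.1769*0.8661 + 0.8231*0.6173 = 0.6613

0.6613 bits/symbol


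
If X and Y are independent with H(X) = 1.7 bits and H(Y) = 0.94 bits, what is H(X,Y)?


For independent variables, H(X,Y) = H(X) + H(Y) = 1.7 + 0.94 = 2.64

2.64 bits


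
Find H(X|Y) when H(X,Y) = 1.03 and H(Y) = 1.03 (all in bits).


H(X|Y) = H(X,Y) - H(Y) = 1.03 - 1.03 = 0.0

0.0 bits


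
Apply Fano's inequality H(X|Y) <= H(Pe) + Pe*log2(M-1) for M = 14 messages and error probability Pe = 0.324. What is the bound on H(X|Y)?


H(Pe) = -Pe*log2(Pe) - (1-Pe)*log2(1-Pe) = -0.324*log2(0.324) - 0.676*log2(0.676) = 0.526803 + 0.381876 = 0.9087. Pe*log2(M-1) = 0.324*log2(13) = 1.198942. Bound = H(Pe) + Pe*log2(M-1) = 0.526803 + 0.381876 + 1.198942 = 2.1076

2.1076 bits


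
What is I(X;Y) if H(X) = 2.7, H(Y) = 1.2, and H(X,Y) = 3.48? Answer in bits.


I(X;Y) = H(X) + H(Y) - H(X,Y) = 2.7 + 1.2 - 3.48 = 0.42

0.42 bits


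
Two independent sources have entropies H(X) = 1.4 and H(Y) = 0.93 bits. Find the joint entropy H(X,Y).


For independent variables, H(X,Y) = H(X) + H(Y) = 1.4 + 0.93 = 2.33

2.33 bits


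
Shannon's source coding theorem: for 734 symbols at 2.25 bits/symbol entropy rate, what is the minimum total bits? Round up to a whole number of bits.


Minimum bits >= n * H = 734 * 2.25 = 1651.5, rounded up to a whole number of bits = 1652

1652 bits


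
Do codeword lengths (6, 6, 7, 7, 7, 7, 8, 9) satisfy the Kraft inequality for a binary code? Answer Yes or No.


Kraft sum = sum(2^(-l_i)) = 0.0684, need <= 1. Result: satisfied (a binary prefix-free code with these lengths exists)

Yes


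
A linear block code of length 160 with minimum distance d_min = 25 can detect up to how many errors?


Detection capability = d_min - 1 = 25 - 1 = 24

24 errors


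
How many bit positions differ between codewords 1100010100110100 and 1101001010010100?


Count differing positions: . . . ^ . ^ ^ ^ ^ . ^ . . . . . = 6 differences

6


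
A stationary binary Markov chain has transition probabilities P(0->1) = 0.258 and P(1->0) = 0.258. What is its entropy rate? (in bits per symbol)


Stationary distribution: pi_0 = p10/(p01+p10) = 0.5, pi_1 = 0.5. Entropy rate H' = pi_0*H(p01) + pi_1*H(p10) = 0.5*0.8237 + 0.5*0.8237 = 0.8237

0.8237 bits/symbol


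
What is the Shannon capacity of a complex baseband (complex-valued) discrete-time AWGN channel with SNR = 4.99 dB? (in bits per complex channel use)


SNR_linear = 10^(4.99/10) = 3.155; C = log2(1 + SNR_linear) = log2(1 + 3.155) = 2.0549

2.0549 bits/channel use


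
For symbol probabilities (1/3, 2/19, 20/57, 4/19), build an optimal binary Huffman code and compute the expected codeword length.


Huffman construction (repeatedly merge the two least-probable nodes; each merge adds 1 bit to every symbol beneath it): 2/19 + 4/19 = 6/19; 6/19 + 1/3 = 37/57; 20/57 + 37/57 = 1. Resulting codeword lengths (in the order the probabilities were given): (2, 3, 1, 3). L_avg = sum(p_i * l_i) = 1/3*2 + 2/19*3 + 20/57*1 + 4/19*3 = 112/57 = 1.9649

1.9649 bits


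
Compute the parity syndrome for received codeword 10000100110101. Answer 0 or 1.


Syndrome = XOR of all bits = 1 XOR 0 XOR 0 XOR 0 XOR 0 XOR 1 XOR 0 XOR 0 XOR 1 XOR 1 XOR 0 XOR 1 XOR 0 XOR 1 = 0

0


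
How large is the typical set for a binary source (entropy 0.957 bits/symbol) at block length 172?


log2|A_typical| = nH = 172 * 0.957 = 164.604, so |A_typical| ~ 2^164.604 = 3.554e+49

3.554e+49


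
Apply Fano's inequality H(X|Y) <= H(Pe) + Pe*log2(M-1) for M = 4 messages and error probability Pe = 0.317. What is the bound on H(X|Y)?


H(Pe) = -Pe*log2(Pe) - (1-Pe)*log2(1-Pe) = -0.317*log2(0.317) - 0.683*log2(0.683) = 0.525410 + 0.375679 = 0.9011. Pe*log2(M-1) = 0.317*log2(3) = 0.502433. Bound = H(Pe) + Pe*log2(M-1) = 0.525410 + 0.375679 + 0.502433 = 1.4035

1.4035 bits


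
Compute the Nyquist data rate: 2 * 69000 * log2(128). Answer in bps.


Rate = 2 * B * log2(M) = 2 * 69000 * 7.0 = 966000.0

966000.0 bps


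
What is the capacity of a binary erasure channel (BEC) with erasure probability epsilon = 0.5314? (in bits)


C = 1 - epsilon = 1 - 0.5314 = 0.4686

0.4686 bits


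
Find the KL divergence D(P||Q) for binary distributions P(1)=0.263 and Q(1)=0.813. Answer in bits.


KL = p*log2(p/q) + (1-p)*log2((1-p)/(1-q)) = 0.263*log2(0.263/0.813) + 0.737*log2(0.737/0.187) = 1.03

1.03 bits


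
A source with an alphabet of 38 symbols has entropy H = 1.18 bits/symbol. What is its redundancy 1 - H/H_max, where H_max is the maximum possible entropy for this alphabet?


H_max = log2(K) = log2(38) = 5.2479 bits/symbol. Redundancy = 1 - H/H_max = 1 - 1.18/5.2479 = 1 - 0.2249 = 0.7751

0.7751


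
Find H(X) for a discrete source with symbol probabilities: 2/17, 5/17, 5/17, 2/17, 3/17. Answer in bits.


H = -sum(p_i * log2(p_i)). Terms: -(2/17)*log2(2/17) = 0.363231; -(5/17)*log2(5/17) = 0.519275; -(5/17)*log2(5/17) = 0.519275; -(2/17)*log2(2/17) = 0.363231; -(3/17)*log2(3/17) = 0.441618. H = 0.363231 + 0.519275 + 0.519275 + 0.363231 + 0.441618 = 2.2066

2.2066 bits


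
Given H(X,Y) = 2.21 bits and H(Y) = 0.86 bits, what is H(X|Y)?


H(X|Y) = H(X,Y) - H(Y) = 2.21 - 0.86 = 1.35

1.35 bits


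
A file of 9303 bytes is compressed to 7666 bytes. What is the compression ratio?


Ratio = original / compressed = 9303 / 7666 = 1.2135

1.2135


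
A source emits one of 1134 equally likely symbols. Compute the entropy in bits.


H = log2(n) = log2(1134) = 10.1472

10.1472 bits


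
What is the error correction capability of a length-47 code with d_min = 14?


Correction capability = floor((d-1)/2) = floor((14-1)/2) = 6

6 errors


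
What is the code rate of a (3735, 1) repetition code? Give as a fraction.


Rate = k/n = 1/3735

1/3735


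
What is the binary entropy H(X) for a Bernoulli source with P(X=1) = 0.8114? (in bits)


H = -p*log2(p) - (1-p)*log2(1-p). -0.8114*log2(0.8114) = 0.244649; -0.1886*log2(0.1886) = 0.453884. H = 0.244649 + 0.453884 = 0.6985

0.6985 bits


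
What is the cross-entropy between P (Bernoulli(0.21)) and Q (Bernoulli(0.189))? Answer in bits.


H(P,Q) = -p*log2(q) - (1-p)*log2(1-q). -0.21*log2(0.189) = 0.504744; -0.79*log2(0.811) = 0.238759. H(P,Q) = 0.504744 + 0.238759 = 0.7435

0.7435 bits


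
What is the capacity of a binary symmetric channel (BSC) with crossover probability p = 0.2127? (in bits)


H(p) = -p*log2(p) - (1-p)*log2(1-p) = -0.2127*log2(0.2127) - 0.7873*log2(0.7873) = 0.474982 + 0.271630 = 0.7466. C = 1 - H(p) = 1 - 0.7466 = 0.2534

0.2534 bits


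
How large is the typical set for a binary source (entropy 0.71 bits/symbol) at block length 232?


log2|A_typical| = nH = 232 * 0.71 = 164.72, so |A_typical| ~ 2^164.72 = 3.852e+49

3.852e+49


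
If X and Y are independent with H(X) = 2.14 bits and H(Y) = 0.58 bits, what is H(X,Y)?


For independent variables, H(X,Y) = H(X) + H(Y) = 2.14 + 0.58 = 2.72

2.72 bits


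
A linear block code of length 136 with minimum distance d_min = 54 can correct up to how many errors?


Correction capability = floor((d-1)/2) = floor((54-1)/2) = 26

26 errors


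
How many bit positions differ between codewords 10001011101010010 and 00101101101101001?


Count differing positions: ^ . ^ . . ^ ^ . . . . ^ ^ ^ . ^ ^ = 9 differences

9


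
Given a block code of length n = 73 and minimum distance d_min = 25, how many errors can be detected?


Detection capability = d_min - 1 = 25 - 1 = 24

24 errors


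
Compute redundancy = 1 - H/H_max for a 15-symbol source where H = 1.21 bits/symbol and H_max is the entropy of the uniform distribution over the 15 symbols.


H_max = log2(K) = log2(15) = 3.9069 bits/symbol. Redundancy = 1 - H/H_max = 1 - 1.21/3.9069 = 1 - 0.3097 = 0.6903

0.6903


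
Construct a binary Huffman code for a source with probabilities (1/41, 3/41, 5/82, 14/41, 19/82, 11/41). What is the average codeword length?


Huffman construction (repeatedly merge the two least-probable nodes; each merge adds 1 bit to every symbol beneath it): 1/41 + 5/82 = 7/82; 3/41 + 7/82 = 13/82; 13/82 + 19/82 = 16/41; 11/41 + 14/41 = 25/41; 16/41 + 25/41 = 1. Resulting codeword lengths (in the order the probabilities were given): (4, 3, 4, 2, 2, 2). L_avg = sum(p_i * l_i) = 1/41*4 + 3/41*3 + 5/82*4 + 14/41*2 + 19/82*2 + 11/41*2 = 92/41 = 2.2439

2.2439 bits


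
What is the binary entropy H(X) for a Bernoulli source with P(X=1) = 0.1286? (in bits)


H = -p*log2(p) - (1-p)*log2(1-p). -0.1286*log2(0.1286) = 0.380532; -0.8714*log2(0.8714) = 0.173054. H = 0.380532 + 0.173054 = 0.5536

0.5536 bits


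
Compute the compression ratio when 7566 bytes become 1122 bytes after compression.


Ratio = original / compressed = 7566 / 1122 = 6.7433

6.7433


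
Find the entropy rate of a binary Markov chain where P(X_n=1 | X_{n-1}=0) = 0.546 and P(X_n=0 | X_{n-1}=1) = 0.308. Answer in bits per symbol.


Stationary distribution: pi_0 = p10/(p01+p10) = 0.3607, pi_1 = 0.6393. Entropy rate H' = pi_0*H(p01) + pi_1*H(p10) = 0.3607*0.9939 + 0.6393*0.8909 = 0.928

0.928 bits/symbol


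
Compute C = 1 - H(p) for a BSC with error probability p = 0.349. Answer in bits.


H(p) = -p*log2(p) - (1-p)*log2(1-p) = -0.349*log2(0.349) - 0.651*log2(0.651) = 0.530027 + 0.403145 = 0.9332. C = 1 - H(p) = 1 - 0.9332 = 0.0668

0.0668 bits


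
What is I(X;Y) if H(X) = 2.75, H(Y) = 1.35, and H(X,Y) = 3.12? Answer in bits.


I(X;Y) = H(X) + H(Y) - H(X,Y) = 2.75 + 1.35 - 3.12 = 0.98

0.98 bits


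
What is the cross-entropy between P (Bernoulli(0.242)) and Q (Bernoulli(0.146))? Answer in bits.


H(P,Q) = -p*log2(q) - (1-p)*log2(1-q). -0.242*log2(0.146) = 0.671782; -0.758*log2(0.854) = 0.172591. H(P,Q) = 0.671782 + 0.172591 = 0.8444

0.8444 bits


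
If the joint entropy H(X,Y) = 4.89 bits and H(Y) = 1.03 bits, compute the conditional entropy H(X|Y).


H(X|Y) = H(X,Y) - H(Y) = 4.89 - 1.03 = 3.86

3.86 bits


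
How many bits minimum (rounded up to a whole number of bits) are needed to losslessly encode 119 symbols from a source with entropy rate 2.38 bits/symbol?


Minimum bits >= n * H = 119 * 2.38 = 283.22, rounded up to a whole number of bits = 284

284 bits


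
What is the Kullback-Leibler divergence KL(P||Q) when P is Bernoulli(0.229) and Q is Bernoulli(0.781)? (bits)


KL = p*log2(p/q) + (1-p)*log2((1-p)/(1-q)) = 0.229*log2(0.229/0.781) + 0.771*log2(0.771/0.219) = 0.9947

0.9947 bits


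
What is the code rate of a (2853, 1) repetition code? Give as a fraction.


Rate = k/n = 1/2853

1/2853
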